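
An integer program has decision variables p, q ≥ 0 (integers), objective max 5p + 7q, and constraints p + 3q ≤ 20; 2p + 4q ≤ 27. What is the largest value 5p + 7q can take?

65

(p,q)=(13,0): 1·13+3·0=13≤20, 2·13+4·0=26≤27, objective 65.
(p,q)=(12,0): 1·12+3·0=12≤20, 2·12+4·0=24≤27, objective 60.
Maximum is 65 at (p,q)=(13,0).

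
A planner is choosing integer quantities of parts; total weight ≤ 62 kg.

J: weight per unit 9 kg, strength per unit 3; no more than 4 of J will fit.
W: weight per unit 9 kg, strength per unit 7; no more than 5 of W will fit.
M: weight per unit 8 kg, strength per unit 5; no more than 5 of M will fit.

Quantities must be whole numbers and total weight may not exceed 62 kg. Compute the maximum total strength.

45

W has the best ratio (7/9); taking only W gives at most 5×7 = 35 (stopped by the supply cap of 5).
Mixing does better — 5×W and 2×M: weight 61 ≤ 62, strength 5·7 + 2·5 = 45.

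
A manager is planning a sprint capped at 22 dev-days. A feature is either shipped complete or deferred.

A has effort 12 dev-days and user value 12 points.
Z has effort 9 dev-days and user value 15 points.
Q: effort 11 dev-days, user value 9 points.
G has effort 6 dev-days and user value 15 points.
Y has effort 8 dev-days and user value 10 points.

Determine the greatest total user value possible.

30

Take Z and G: effort 9 + 6 = 15 ≤ 22, user value 15 + 15 = 30.
No other feasible combination does better.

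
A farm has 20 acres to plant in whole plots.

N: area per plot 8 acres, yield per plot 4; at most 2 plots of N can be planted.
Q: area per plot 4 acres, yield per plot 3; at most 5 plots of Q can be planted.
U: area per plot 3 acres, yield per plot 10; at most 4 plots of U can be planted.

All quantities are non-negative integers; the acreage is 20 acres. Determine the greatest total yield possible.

U has the best ratio (10/3); taking only U gives at most 4×10 = 40 (stopped by the supply cap of 4).
Mixing does better — 2×Q and 4×U: area 20 ≤ 20, yield 2·3 + 4·10 = 46.

46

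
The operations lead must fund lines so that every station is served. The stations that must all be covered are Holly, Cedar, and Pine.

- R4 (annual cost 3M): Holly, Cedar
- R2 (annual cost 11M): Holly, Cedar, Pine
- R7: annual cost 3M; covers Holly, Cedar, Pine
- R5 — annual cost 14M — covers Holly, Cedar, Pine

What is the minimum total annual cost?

3

This is a weighted set-cover instance.
R7 alone covers Holly, Cedar, Pine — every station.
Total annual cost: 3.
No cover costs less than 3.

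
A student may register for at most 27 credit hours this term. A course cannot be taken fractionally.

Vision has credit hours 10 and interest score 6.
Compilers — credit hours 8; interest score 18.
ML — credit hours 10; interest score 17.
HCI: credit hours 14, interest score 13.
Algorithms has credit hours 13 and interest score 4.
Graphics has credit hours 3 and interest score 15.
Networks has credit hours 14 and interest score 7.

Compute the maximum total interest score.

50

Allowing fractional choices, the relaxed optimum would be about 55.6, but courses are indivisible.
Compilers + ML + Graphics: credit hours 8 + 10 + 3 = 21 ≤ 27, interest score 18 + 17 + 15 = 50.
Compilers + HCI + Graphics: credit hours 8 + 14 + 3 = 25 ≤ 27, interest score 18 + 13 + 15 = 46.
ML + HCI + Graphics: credit hours 10 + 14 + 3 = 27 ≤ 27, interest score 17 + 13 + 15 = 45.
Best is Compilers, ML, and Graphics with total interest score 50.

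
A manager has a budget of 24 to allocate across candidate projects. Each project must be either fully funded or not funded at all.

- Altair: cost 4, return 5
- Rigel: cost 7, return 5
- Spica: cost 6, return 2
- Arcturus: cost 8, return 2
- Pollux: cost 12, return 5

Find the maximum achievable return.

Altair + Rigel + Arcturus: cost 4 + 7 + 8 = 19 ≤ 24, return 5 + 5 + 2 = 12.
Altair + Rigel + Spica: cost 4 + 7 + 6 = 17 ≤ 24, return 5 + 5 + 2 = 12.
Altair + Rigel + Pollux: cost 4 + 7 + 12 = 23 ≤ 24, return 5 + 5 + 5 = 15.
Best is Altair, Rigel, and Pollux with total return 15.

15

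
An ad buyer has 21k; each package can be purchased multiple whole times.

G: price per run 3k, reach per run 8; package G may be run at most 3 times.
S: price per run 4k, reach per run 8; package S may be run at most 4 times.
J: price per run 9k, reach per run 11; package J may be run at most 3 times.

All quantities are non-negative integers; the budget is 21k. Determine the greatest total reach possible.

This is a bounded integer knapsack.
Take 3×G and 3×S: price 21 ≤ 21, reach 3·8 + 3·8 = 48.
G has the best ratio (8/3) and is taken to its limit of 3; remaining capacity is filled optimally with the others.

48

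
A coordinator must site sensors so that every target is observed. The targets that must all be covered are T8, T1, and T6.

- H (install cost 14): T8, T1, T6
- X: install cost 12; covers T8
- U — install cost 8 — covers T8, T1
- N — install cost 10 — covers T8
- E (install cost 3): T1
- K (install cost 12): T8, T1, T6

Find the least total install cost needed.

12

The greedy cost-per-new-target heuristic would pick E and K for 15, but a cheaper cover exists.
K alone covers T8, T1, T6 — every target.
Total install cost: 12.
No cover costs less than 12.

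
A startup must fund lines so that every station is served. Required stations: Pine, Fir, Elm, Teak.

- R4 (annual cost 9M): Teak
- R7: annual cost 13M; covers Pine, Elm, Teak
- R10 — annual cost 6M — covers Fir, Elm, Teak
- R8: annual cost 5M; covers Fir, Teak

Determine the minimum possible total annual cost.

The greedy cost-per-new-station heuristic would pick R10 and R7 for 19, but a cheaper cover exists.
Choose R7 and R8: together they cover Pine, Fir, Elm, Teak — every station.
Total annual cost: 13 + 5 = 18.
No cover costs less than 18.

18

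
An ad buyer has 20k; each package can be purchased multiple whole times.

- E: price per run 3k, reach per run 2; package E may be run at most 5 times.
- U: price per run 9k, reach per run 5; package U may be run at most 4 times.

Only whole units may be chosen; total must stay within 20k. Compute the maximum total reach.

3×E and 1×U: price 18 ≤ 20, reach 3·2 + 1·5 = 11.
2×U: price 18 ≤ 20, reach 2·5 = 10.
Best is 11.

11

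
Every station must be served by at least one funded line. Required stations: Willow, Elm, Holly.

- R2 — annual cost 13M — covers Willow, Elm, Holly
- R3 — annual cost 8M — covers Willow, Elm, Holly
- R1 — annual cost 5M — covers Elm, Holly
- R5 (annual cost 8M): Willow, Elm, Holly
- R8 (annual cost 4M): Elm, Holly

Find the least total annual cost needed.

R3 alone covers Willow, Elm, Holly — every station.
Total annual cost: 8.

8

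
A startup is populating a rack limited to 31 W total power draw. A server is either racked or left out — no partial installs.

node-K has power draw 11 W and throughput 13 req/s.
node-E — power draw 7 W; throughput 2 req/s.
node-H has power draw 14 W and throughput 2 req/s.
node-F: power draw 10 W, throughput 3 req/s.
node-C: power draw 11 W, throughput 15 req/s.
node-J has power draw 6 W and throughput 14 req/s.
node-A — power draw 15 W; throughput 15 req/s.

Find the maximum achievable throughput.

Allowing fractional choices, the relaxed optimum would be about 45.0, but servers are indivisible.
node-F + node-C + node-J: power draw 10 + 11 + 6 = 27 ≤ 31, throughput 3 + 15 + 14 = 32.
node-F + node-J + node-A: power draw 10 + 6 + 15 = 31 ≤ 31, throughput 3 + 14 + 15 = 32.
node-K + node-C + node-J: power draw 11 + 11 + 6 = 28 ≤ 31, throughput 13 + 15 + 14 = 42.
Best is node-K, node-C, and node-J with total throughput 42.

42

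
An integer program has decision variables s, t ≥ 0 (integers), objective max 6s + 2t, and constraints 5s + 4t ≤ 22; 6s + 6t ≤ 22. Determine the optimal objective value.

18

The continuous relaxation peaks at (3.67, 0) with value 22.00; rounding to a feasible lattice point costs some objective.
(s,t)=(3,0): 5·3+4·0=15≤22, 6·3+6·0=18≤22, objective 18.
(s,t)=(2,1): 5·2+4·1=14≤22, 6·2+6·1=18≤22, objective 14.
(s,t)=(2,0): 5·2+4·0=10≤22, 6·2+6·0=12≤22, objective 12.
The best lattice point is (3,0), giving 18.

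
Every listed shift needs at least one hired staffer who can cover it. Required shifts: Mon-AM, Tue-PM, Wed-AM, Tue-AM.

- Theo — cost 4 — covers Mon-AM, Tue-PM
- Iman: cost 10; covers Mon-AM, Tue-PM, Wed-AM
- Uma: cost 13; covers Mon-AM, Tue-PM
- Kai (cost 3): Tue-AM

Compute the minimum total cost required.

The greedy cost-per-new-shift heuristic would pick Theo, Kai, and Iman for 17, but a cheaper cover exists.
Choose Iman and Kai: together they cover Mon-AM, Tue-PM, Wed-AM, Tue-AM — every shift.
Total cost: 10 + 3 = 13.
No cover costs less than 13.

13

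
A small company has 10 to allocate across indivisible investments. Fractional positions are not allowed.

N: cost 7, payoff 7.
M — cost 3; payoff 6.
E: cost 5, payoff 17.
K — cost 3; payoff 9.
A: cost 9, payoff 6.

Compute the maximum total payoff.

Allowing fractional choices, the relaxed optimum would be about 30.0, but investments are indivisible.
E + K: cost 5 + 3 = 8 ≤ 10, payoff 17 + 9 = 26.
M + E: cost 3 + 5 = 8 ≤ 10, payoff 6 + 17 = 23.
E: cost 5 ≤ 10, payoff 17.
Best is E and K with total payoff 26.

26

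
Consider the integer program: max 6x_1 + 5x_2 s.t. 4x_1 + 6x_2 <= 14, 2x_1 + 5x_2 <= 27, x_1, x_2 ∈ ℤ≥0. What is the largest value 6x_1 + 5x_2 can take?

18

The continuous relaxation peaks at (3.5, 0) with value 21.00; rounding to a feasible lattice point costs some objective.
(x_1,x_2)=(3,0): 4·3+6·0=12≤14, 2·3+5·0=6≤27, objective 18.
(x_1,x_2)=(2,1): 4·2+6·1=14≤14, 2·2+5·1=9≤27, objective 17.
(x_1,x_2)=(2,0): 4·2+6·0=8≤14, 2·2+5·0=4≤27, objective 12.
The best lattice point is (3,0), giving 18.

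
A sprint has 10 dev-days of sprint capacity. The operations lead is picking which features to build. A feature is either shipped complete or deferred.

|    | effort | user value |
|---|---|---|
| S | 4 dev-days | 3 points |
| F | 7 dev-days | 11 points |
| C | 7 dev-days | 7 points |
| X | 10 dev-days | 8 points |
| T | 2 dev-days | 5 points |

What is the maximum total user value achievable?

16

This is a 0-1 knapsack instance.
Allowing fractional choices, the relaxed optimum would be about 17.0, but features are indivisible.
F + T: effort 7 + 2 = 9 ≤ 10, user value 11 + 5 = 16.
C + T: effort 7 + 2 = 9 ≤ 10, user value 7 + 5 = 12.
F: effort 7 ≤ 10, user value 11.
Best is F and T with total user value 16.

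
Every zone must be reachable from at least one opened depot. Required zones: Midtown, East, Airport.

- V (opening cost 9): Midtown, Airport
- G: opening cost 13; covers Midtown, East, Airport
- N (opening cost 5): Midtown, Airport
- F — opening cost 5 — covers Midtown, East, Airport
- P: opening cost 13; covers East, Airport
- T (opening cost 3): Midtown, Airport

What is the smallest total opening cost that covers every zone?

This is an integer covering problem.
The greedy cost-per-new-zone heuristic would pick T and F for 8, but a cheaper cover exists.
F alone covers Midtown, East, Airport — every zone.
Total opening cost: 5.
No cover costs less than 5.

5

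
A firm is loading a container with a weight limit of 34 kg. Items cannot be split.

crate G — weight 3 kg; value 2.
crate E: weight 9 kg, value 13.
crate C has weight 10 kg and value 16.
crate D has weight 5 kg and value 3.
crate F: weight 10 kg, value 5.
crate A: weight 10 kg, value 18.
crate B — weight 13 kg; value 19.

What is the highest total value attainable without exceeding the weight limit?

53

Treat it as a binary knapsack problem.
Allowing fractional choices, the relaxed optimum would be about 54.4, but items are indivisible.
crate E + crate C + crate D + crate A: weight 9 + 10 + 5 + 10 = 34 ≤ 34, value 13 + 16 + 3 + 18 = 50.
crate E + crate A + crate B: weight 9 + 10 + 13 = 32 ≤ 34, value 13 + 18 + 19 = 50.
crate C + crate A + crate B: weight 10 + 10 + 13 = 33 ≤ 34, value 16 + 18 + 19 = 53.
Best is crate C, crate A, and crate B with total value 53.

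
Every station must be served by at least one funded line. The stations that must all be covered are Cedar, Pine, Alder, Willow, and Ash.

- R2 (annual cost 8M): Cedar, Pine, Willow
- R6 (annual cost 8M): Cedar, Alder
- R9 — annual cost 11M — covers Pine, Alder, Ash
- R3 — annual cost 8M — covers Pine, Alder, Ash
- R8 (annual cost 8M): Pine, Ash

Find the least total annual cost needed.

This is an integer covering problem.
Choose R2 and R3: together they cover Cedar, Pine, Alder, Willow, Ash — every station.
Total annual cost: 8 + 8 = 16.

16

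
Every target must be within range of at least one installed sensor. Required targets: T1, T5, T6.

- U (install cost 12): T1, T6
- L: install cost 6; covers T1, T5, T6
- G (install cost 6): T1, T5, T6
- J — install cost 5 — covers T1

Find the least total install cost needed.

6

L alone covers T1, T5, T6 — every target.
Total install cost: 6.
No cover costs less than 6.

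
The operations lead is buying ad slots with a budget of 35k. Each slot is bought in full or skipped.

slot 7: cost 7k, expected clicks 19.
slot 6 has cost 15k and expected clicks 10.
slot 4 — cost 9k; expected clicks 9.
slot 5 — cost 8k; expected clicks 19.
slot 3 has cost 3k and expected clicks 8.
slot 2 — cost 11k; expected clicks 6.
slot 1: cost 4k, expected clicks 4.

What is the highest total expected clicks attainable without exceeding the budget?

59

slot 7 + slot 6 + slot 5 + slot 3: cost 7 + 15 + 8 + 3 = 33 ≤ 35, expected clicks 19 + 10 + 19 + 8 = 56.
slot 7 + slot 4 + slot 5 + slot 3 + slot 1: cost 7 + 9 + 8 + 3 + 4 = 31 ≤ 35, expected clicks 19 + 9 + 19 + 8 + 4 = 59.
Best is slot 7, slot 4, slot 5, slot 3, and slot 1 with total expected clicks 59.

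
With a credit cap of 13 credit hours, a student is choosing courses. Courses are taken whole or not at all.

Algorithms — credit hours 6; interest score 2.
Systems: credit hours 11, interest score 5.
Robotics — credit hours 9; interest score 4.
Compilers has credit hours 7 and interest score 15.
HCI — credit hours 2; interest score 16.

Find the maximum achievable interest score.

Robotics + HCI: credit hours 9 + 2 = 11 ≤ 13, interest score 4 + 16 = 20.
Compilers + HCI: credit hours 7 + 2 = 9 ≤ 13, interest score 15 + 16 = 31.
Systems + HCI: credit hours 11 + 2 = 13 ≤ 13, interest score 5 + 16 = 21.
Best is Compilers and HCI with total interest score 31.

31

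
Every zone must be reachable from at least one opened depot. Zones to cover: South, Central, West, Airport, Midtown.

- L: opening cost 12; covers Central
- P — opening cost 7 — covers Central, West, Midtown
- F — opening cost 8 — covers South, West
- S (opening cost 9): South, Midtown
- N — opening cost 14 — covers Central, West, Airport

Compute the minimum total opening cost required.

23

Choose S and N: together they cover South, Central, West, Airport, Midtown — every zone.
Total opening cost: 9 + 14 = 23.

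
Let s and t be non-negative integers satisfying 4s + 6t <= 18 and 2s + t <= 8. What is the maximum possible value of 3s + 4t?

Relaxing integrality, the LP optimum is 13.25 at (s,t) = (3.75, 0.5), which is not an integer point.
(s,t)=(3,1): 4·3+6·1=18≤18, 2·3+1·1=7≤8, objective 13.
(s,t)=(4,0): 4·4+6·0=16≤18, 2·4+1·0=8≤8, objective 12.
(s,t)=(2,1): 4·2+6·1=14≤18, 2·2+1·1=5≤8, objective 10.
(s,t)=(3,0): 4·3+6·0=12≤18, 2·3+1·0=6≤8, objective 9.
Maximum is 13 at (s,t)=(3,1).

13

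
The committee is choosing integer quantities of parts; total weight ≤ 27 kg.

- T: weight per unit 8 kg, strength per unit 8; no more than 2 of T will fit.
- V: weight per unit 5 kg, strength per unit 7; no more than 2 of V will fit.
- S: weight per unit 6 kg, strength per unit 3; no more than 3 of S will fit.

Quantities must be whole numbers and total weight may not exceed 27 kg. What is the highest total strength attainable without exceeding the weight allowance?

30

2×T and 2×V: weight 26 ≤ 27, strength 2·8 + 2·7 = 30.
2×T, 1×V, and 1×S: weight 27 ≤ 27, strength 2·8 + 1·7 + 1·3 = 26.
Best is 30.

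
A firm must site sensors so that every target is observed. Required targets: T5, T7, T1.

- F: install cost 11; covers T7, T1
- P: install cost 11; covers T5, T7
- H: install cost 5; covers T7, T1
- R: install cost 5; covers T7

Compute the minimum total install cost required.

16

This is an integer covering problem.
Choose P and H: together they cover T5, T7, T1 — every target.
Total install cost: 11 + 5 = 16.
No cover costs less than 16.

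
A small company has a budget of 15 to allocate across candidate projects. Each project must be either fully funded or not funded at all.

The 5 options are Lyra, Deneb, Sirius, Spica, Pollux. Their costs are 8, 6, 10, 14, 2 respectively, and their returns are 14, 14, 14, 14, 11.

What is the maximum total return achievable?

Take Lyra and Deneb: cost 8 + 6 = 14 ≤ 15, return 14 + 14 = 28.
No other feasible combination does better.

28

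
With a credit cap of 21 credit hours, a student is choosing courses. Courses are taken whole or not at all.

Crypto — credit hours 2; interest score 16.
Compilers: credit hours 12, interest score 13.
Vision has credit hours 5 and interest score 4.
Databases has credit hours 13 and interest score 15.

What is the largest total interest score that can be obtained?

35

Allowing fractional choices, the relaxed optimum would be about 37.5, but courses are indivisible.
Crypto + Databases: credit hours 2 + 13 = 15 ≤ 21, interest score 16 + 15 = 31.
Crypto + Compilers + Vision: credit hours 2 + 12 + 5 = 19 ≤ 21, interest score 16 + 13 + 4 = 33.
Crypto + Vision + Databases: credit hours 2 + 5 + 13 = 20 ≤ 21, interest score 16 + 4 + 15 = 35.
Best is Crypto, Vision, and Databases with total interest score 35.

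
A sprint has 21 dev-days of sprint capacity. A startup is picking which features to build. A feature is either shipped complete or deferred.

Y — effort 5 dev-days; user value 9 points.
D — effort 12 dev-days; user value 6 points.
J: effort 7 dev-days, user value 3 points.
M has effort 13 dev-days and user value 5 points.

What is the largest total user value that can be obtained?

Take Y and D: effort 5 + 12 = 17 ≤ 21, user value 9 + 6 = 15.
No other feasible combination does better.

15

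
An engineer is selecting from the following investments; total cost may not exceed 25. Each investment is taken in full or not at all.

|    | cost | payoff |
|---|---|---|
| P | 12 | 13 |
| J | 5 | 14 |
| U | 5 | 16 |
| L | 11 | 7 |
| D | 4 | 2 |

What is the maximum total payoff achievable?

Take P, J, and U: cost 12 + 5 + 5 = 22 ≤ 25, payoff 13 + 14 + 16 = 43.
No other feasible combination does better.

43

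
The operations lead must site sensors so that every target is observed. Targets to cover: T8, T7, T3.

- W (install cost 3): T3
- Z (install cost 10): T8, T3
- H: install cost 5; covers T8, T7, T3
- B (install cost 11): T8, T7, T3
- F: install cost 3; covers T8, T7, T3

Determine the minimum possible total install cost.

3

This is a weighted set-cover instance.
F alone covers T8, T7, T3 — every target.
Total install cost: 3.
No cover costs less than 3.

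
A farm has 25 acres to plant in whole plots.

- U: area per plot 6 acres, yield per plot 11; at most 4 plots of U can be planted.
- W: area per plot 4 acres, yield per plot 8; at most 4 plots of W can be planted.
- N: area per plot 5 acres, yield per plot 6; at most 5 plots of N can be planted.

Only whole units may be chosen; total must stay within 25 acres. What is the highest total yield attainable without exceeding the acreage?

W has the best ratio (8/4); taking only W gives at most 4×8 = 32 (stopped by the supply cap of 4).
Mixing does better — 2×U and 3×W: area 24 ≤ 25, yield 2·11 + 3·8 = 46.

46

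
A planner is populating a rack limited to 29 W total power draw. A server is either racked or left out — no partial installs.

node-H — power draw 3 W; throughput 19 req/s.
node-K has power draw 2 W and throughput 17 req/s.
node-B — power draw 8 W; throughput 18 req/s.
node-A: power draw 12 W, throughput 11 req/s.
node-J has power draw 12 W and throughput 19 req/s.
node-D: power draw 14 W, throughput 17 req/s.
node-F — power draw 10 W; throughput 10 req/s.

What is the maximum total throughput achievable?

node-H + node-K + node-B + node-J: power draw 3 + 2 + 8 + 12 = 25 ≤ 29, throughput 19 + 17 + 18 + 19 = 73.
node-H + node-K + node-B + node-D: power draw 3 + 2 + 8 + 14 = 27 ≤ 29, throughput 19 + 17 + 18 + 17 = 71.
node-H + node-K + node-A + node-J: power draw 3 + 2 + 12 + 12 = 29 ≤ 29, throughput 19 + 17 + 11 + 19 = 66.
Best is node-H, node-K, node-B, and node-J with total throughput 73.

73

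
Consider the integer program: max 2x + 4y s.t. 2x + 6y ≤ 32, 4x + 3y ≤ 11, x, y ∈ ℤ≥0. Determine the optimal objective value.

12

The continuous relaxation peaks at (0, 3.67) with value 14.67; rounding to a feasible lattice point costs some objective.
(x,y)=(0,3): 2·0+6·3=18≤32, 4·0+3·3=9≤11, objective 12.
(x,y)=(1,2): 2·1+6·2=14≤32, 4·1+3·2=10≤11, objective 10.
(x,y)=(0,2): 2·0+6·2=12≤32, 4·0+3·2=6≤11, objective 8.
No feasible integer point exceeds 12.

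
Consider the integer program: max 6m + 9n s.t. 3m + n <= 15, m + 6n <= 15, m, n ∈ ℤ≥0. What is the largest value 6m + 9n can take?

(m,n)=(3,2): 3·3+1·2=11≤15, 1·3+6·2=15≤15, objective 36.
(m,n)=(4,1): 3·4+1·1=13≤15, 1·4+6·1=10≤15, objective 33.
(m,n)=(5,0): 3·5+1·0=15≤15, 1·5+6·0=5≤15, objective 30.
(m,n)=(2,2): 3·2+1·2=8≤15, 1·2+6·2=14≤15, objective 30.
Maximum is 36 at (m,n)=(3,2).

36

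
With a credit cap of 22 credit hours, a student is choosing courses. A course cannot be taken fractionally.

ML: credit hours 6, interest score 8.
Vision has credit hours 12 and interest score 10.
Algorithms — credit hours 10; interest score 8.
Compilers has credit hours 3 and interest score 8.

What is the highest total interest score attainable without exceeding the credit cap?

Allowing fractional choices, the relaxed optimum would be about 26.8, but courses are indivisible.
ML + Vision + Compilers: credit hours 6 + 12 + 3 = 21 ≤ 22, interest score 8 + 10 + 8 = 26.
Vision + Compilers: credit hours 12 + 3 = 15 ≤ 22, interest score 10 + 8 = 18.
ML + Algorithms + Compilers: credit hours 6 + 10 + 3 = 19 ≤ 22, interest score 8 + 8 + 8 = 24.
Best is ML, Vision, and Compilers with total interest score 26.

26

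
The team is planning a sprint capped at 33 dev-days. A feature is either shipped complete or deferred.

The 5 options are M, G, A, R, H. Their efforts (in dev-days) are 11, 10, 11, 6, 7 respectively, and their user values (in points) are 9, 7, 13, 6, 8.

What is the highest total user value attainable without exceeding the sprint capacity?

Allowing fractional choices, the relaxed optimum would be about 34.4, but features are indivisible.
M + A + H: effort 11 + 11 + 7 = 29 ≤ 33, user value 9 + 13 + 8 = 30.
M + G + A: effort 11 + 10 + 11 = 32 ≤ 33, user value 9 + 7 + 13 = 29.
Best is M, A, and H with total user value 30.

30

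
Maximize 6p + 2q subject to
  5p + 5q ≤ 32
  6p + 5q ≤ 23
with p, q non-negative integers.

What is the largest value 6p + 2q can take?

The continuous relaxation peaks at (3.83, 0) with value 23.00; rounding to a feasible lattice point costs some objective.
(p,q)=(3,1): 5·3+5·1=20≤32, 6·3+5·1=23≤23, objective 20.
(p,q)=(3,0): 5·3+5·0=15≤32, 6·3+5·0=18≤23, objective 18.
(p,q)=(2,2): 5·2+5·2=20≤32, 6·2+5·2=22≤23, objective 16.
The best lattice point is (3,1), giving 20.

20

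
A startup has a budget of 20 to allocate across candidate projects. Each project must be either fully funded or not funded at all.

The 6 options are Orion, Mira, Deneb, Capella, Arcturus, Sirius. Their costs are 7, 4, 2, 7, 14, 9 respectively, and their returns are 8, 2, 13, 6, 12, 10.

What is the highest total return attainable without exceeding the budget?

31

Take Orion, Deneb, and Sirius: cost 7 + 2 + 9 = 18 ≤ 20, return 8 + 13 + 10 = 31.
No other feasible combination does better.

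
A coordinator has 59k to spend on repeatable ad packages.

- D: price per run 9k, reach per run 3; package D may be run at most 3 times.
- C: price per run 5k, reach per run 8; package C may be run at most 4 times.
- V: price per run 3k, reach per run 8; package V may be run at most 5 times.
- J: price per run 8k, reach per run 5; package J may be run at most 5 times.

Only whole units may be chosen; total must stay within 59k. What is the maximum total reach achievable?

V has the best ratio (8/3); taking only V gives at most 5×8 = 40 (stopped by the supply cap of 5).
Mixing does better — 4×C, 5×V, and 3×J: price 59 ≤ 59, reach 4·8 + 5·8 + 3·5 = 87.

87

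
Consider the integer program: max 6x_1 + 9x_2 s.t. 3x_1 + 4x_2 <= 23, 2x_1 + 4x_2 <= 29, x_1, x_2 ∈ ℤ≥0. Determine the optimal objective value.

51

The continuous relaxation peaks at (0, 5.75) with value 51.75; rounding to a feasible lattice point costs some objective.
(x_1,x_2)=(1,5) is feasible, giving 51.
(x_1,x_2)=(2,4) is feasible, giving 48.
(x_1,x_2)=(0,5) is feasible, giving 45.
No feasible integer point exceeds 51.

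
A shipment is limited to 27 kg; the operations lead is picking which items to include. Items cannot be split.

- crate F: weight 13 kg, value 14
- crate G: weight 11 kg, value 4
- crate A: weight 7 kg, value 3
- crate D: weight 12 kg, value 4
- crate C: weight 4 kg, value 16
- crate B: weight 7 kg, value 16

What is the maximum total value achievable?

This is a 0-1 knapsack instance.
Take crate F, crate C, and crate B: weight 13 + 4 + 7 = 24 ≤ 27, value 14 + 16 + 16 = 46.
No other feasible combination does better.

46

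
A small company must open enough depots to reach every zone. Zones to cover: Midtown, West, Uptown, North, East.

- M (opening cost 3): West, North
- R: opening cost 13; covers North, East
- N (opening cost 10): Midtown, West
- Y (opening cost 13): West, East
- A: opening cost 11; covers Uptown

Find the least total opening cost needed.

The greedy cost-per-new-zone heuristic would pick M, N, A, and R for 37, but a cheaper cover exists.
Choose R, N, and A: together they cover Midtown, West, Uptown, North, East — every zone.
Total opening cost: 13 + 10 + 11 = 34.
No cover costs less than 34.

34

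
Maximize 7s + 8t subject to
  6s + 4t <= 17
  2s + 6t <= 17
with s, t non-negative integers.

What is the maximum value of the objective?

Relaxing integrality, the LP optimum is 27.93 at (s,t) = (1.21, 2.43), which is not an integer point.
(s,t)=(1,2) is feasible, giving 23.
(s,t)=(2,1) is feasible, giving 22.
(s,t)=(0,2) is feasible, giving 16.
No feasible integer point exceeds 23.

23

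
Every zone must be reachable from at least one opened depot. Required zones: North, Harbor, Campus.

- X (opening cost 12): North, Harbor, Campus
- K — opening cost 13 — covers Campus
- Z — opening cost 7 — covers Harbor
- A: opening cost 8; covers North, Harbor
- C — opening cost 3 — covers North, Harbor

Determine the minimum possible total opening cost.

12

The greedy cost-per-new-zone heuristic would pick C and X for 15, but a cheaper cover exists.
X alone covers North, Harbor, Campus — every zone.
Total opening cost: 12.
No cover costs less than 12.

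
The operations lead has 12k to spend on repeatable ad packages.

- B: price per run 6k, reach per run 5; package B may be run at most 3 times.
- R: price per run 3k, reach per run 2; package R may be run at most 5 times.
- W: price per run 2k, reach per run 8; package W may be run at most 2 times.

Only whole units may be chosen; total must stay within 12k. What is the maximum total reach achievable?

21

1×B and 2×W: price 10 ≤ 12, reach 1·5 + 2·8 = 21.
2×R and 2×W: price 10 ≤ 12, reach 2·2 + 2·8 = 20.
Best is 21.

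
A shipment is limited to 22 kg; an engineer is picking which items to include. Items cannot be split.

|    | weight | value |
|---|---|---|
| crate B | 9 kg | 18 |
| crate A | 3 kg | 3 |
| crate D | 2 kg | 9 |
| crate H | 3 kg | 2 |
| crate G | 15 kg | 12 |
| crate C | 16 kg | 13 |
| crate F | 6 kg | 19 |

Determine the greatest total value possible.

49

crate B + crate D + crate F: weight 9 + 2 + 6 = 17 ≤ 22, value 18 + 9 + 19 = 46.
crate B + crate D + crate H + crate F: weight 9 + 2 + 3 + 6 = 20 ≤ 22, value 18 + 9 + 2 + 19 = 48.
crate B + crate A + crate D + crate F: weight 9 + 3 + 2 + 6 = 20 ≤ 22, value 18 + 3 + 9 + 19 = 49.
Best is crate B, crate A, crate D, and crate F with total value 49.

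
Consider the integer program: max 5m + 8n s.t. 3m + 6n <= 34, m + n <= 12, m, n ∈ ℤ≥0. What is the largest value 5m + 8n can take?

Relaxing integrality, the LP optimum is 56.67 at (m,n) = (11.3, 0), which is not an integer point.
(m,n)=(11,0): 3·11+6·0=33≤34, 1·11+1·0=11≤12, objective 55.
(m,n)=(10,0): 3·10+6·0=30≤34, 1·10+1·0=10≤12, objective 50.
No feasible integer point exceeds 55.

55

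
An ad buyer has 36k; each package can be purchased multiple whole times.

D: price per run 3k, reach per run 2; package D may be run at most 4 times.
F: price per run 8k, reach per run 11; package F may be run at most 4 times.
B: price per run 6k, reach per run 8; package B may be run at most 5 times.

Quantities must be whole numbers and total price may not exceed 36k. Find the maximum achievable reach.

49

This is a bounded integer knapsack.
F has the best ratio (11/8); taking only F gives at most 4×11 = 44 (stopped by the price limit).
Mixing does better — 3×F and 2×B: price 36 ≤ 36, reach 3·11 + 2·8 = 49.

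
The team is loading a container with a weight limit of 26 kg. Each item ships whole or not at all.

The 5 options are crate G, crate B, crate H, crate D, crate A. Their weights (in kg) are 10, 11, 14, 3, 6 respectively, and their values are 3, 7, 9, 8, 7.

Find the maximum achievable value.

24

Allowing fractional choices, the relaxed optimum would be about 25.9, but items are indivisible.
crate H + crate D + crate A: weight 14 + 3 + 6 = 23 ≤ 26, value 9 + 8 + 7 = 24.
crate B + crate D + crate A: weight 11 + 3 + 6 = 20 ≤ 26, value 7 + 8 + 7 = 22.
Best is crate H, crate D, and crate A with total value 24.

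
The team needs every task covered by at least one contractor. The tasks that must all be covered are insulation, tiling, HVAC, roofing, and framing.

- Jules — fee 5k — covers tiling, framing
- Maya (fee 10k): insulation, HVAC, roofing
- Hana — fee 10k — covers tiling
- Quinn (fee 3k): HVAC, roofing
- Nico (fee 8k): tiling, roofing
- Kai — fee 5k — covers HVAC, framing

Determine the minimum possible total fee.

The greedy cost-per-new-task heuristic would pick Quinn, Jules, and Maya for 18, but a cheaper cover exists.
Choose Jules and Maya: together they cover insulation, tiling, HVAC, roofing, framing — every task.
Total fee: 5 + 10 = 15.
No cover costs less than 15.

15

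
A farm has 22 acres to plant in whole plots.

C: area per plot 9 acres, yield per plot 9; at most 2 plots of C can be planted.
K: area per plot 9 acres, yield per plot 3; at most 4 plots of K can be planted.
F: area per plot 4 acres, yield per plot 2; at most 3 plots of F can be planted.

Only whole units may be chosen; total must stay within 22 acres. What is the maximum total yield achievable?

This is a bounded integer knapsack.
Take 2×C and 1×F: area 22 ≤ 22, yield 2·9 + 1·2 = 20.
C has the best ratio (9/9) and is taken to its limit of 2; remaining capacity is filled optimally with the others.

20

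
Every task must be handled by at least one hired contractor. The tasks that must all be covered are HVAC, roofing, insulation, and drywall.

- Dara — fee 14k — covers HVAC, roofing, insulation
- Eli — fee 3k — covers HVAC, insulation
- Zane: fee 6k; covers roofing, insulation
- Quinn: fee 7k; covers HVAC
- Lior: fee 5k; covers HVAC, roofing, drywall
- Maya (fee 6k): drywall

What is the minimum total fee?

8

Choose Eli and Lior: together they cover HVAC, roofing, insulation, drywall — every task.
Total fee: 3 + 5 = 8.
No cover costs less than 8.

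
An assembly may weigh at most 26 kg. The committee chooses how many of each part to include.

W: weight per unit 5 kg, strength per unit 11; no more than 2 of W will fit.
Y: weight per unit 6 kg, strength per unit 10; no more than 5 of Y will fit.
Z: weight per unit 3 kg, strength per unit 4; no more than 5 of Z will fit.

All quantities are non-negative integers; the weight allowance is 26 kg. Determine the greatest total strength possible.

2×W, 2×Y, and 1×Z: weight 25 ≤ 26, strength 2·11 + 2·10 + 1·4 = 46.
1×W, 3×Y, and 1×Z: weight 26 ≤ 26, strength 1·11 + 3·10 + 1·4 = 45.
Best is 46.

46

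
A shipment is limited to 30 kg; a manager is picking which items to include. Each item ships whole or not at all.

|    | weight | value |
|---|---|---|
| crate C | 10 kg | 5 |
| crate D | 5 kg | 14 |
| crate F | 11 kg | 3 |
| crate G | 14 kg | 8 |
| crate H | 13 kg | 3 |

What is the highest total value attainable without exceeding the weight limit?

27

Allowing fractional choices, the relaxed optimum would be about 27.3, but items are indivisible.
crate C + crate D + crate G: weight 10 + 5 + 14 = 29 ≤ 30, value 5 + 14 + 8 = 27.
crate D + crate F + crate G: weight 5 + 11 + 14 = 30 ≤ 30, value 14 + 3 + 8 = 25.
crate D + crate G: weight 5 + 14 = 19 ≤ 30, value 14 + 8 = 22.
Best is crate C, crate D, and crate G with total value 27.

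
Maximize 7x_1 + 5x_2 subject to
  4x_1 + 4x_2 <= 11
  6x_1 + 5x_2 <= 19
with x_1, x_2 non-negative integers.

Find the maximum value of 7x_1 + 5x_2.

(x_1,x_2)=(2,0): 4·2+4·0=8≤11, 6·2+5·0=12≤19, objective 14.
(x_1,x_2)=(1,1): 4·1+4·1=8≤11, 6·1+5·1=11≤19, objective 12.
(x_1,x_2)=(1,0): 4·1+4·0=4≤11, 6·1+5·0=6≤19, objective 7.
Maximum is 14 at (x_1,x_2)=(2,0).

14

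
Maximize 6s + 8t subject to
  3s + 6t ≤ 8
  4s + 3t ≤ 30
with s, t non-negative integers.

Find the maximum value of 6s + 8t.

12

The continuous relaxation peaks at (2.67, 0) with value 16.00; rounding to a feasible lattice point costs some objective.
(s,t)=(2,0): 3·2+6·0=6≤8, 4·2+3·0=8≤30, objective 12.
(s,t)=(1,0): 3·1+6·0=3≤8, 4·1+3·0=4≤30, objective 6.
Maximum is 12 at (s,t)=(2,0).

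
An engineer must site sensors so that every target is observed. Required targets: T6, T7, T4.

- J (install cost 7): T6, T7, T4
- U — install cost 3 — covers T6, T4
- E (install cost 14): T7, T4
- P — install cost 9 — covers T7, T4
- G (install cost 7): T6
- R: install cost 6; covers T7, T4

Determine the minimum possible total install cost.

7

This is an integer covering problem.
The greedy cost-per-new-target heuristic would pick U and R for 9, but a cheaper cover exists.
J alone covers T6, T7, T4 — every target.
Total install cost: 7.
No cover costs less than 7.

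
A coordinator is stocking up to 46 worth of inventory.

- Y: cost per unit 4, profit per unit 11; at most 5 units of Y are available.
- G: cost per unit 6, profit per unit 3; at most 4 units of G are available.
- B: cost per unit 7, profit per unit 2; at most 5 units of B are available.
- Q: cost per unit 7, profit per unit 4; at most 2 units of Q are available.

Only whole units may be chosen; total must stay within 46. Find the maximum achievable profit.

Y has the best ratio (11/4); taking only Y gives at most 5×11 = 55 (stopped by the supply cap of 5).
Mixing does better — 5×Y, 2×G, and 2×Q: cost 46 ≤ 46, profit 5·11 + 2·3 + 2·4 = 69.

69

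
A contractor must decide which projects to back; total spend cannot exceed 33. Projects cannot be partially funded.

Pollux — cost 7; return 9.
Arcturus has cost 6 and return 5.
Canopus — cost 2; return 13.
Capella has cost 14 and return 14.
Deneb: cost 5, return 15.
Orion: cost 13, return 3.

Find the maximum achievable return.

Allowing fractional choices, the relaxed optimum would be about 55.2, but projects are indivisible.
Pollux + Canopus + Capella + Deneb: cost 7 + 2 + 14 + 5 = 28 ≤ 33, return 9 + 13 + 14 + 15 = 51.
Arcturus + Canopus + Capella + Deneb: cost 6 + 2 + 14 + 5 = 27 ≤ 33, return 5 + 13 + 14 + 15 = 47.
Best is Pollux, Canopus, Capella, and Deneb with total return 51.

51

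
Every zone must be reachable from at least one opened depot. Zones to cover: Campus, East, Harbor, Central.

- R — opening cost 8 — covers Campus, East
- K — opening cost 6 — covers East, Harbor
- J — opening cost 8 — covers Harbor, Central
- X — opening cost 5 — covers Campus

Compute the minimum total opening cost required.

16

Choose R and J: together they cover Campus, East, Harbor, Central — every zone.
Total opening cost: 8 + 8 = 16.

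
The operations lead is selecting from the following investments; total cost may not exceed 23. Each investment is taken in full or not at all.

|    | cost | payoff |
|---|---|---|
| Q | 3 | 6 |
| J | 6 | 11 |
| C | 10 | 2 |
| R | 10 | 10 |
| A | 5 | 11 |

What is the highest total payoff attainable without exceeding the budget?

32

Take J, R, and A: cost 6 + 10 + 5 = 21 ≤ 23, payoff 11 + 10 + 11 = 32.
No other feasible combination does better.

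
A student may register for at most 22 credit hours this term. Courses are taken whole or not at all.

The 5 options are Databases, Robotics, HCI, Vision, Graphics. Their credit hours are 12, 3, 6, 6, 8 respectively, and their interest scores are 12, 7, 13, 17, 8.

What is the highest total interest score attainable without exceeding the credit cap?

Allowing fractional choices, the relaxed optimum would be about 44.0, but courses are indivisible.
Robotics + HCI + Vision: credit hours 3 + 6 + 6 = 15 ≤ 22, interest score 7 + 13 + 17 = 37.
HCI + Vision + Graphics: credit hours 6 + 6 + 8 = 20 ≤ 22, interest score 13 + 17 + 8 = 38.
Databases + Robotics + Vision: credit hours 12 + 3 + 6 = 21 ≤ 22, interest score 12 + 7 + 17 = 36.
Best is HCI, Vision, and Graphics with total interest score 38.

38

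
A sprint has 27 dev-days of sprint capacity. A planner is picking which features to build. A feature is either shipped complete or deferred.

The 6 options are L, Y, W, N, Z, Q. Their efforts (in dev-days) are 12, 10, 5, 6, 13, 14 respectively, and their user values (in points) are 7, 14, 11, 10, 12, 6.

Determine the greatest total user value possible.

35

Allowing fractional choices, the relaxed optimum would be about 40.5, but features are indivisible.
W + N + Z: effort 5 + 6 + 13 = 24 ≤ 27, user value 11 + 10 + 12 = 33.
L + Y + W: effort 12 + 10 + 5 = 27 ≤ 27, user value 7 + 14 + 11 = 32.
Y + W + N: effort 10 + 5 + 6 = 21 ≤ 27, user value 14 + 11 + 10 = 35.
Best is Y, W, and N with total user value 35.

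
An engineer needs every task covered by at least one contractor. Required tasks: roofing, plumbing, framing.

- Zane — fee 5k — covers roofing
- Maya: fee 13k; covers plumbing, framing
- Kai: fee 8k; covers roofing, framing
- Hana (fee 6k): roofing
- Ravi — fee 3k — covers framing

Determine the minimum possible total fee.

This is an integer covering problem.
The greedy cost-per-new-task heuristic would pick Ravi, Zane, and Maya for 21, but a cheaper cover exists.
Choose Zane and Maya: together they cover roofing, plumbing, framing — every task.
Total fee: 5 + 13 = 18.
No cover costs less than 18.

18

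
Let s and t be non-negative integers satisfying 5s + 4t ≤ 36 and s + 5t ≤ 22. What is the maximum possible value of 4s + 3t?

28

(s,t)=(7,0) is feasible, giving 28.
(s,t)=(6,1) is feasible, giving 27.
(s,t)=(6,0) is feasible, giving 24.
The best lattice point is (7,0), giving 28.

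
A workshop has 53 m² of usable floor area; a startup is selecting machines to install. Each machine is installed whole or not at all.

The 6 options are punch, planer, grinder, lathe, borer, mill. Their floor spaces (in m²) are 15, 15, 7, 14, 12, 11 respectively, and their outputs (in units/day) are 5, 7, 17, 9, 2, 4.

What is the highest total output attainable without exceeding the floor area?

38

punch + planer + grinder + lathe: floor space 15 + 15 + 7 + 14 = 51 ≤ 53, output 5 + 7 + 17 + 9 = 38.
punch + grinder + lathe + mill: floor space 15 + 7 + 14 + 11 = 47 ≤ 53, output 5 + 17 + 9 + 4 = 35.
planer + grinder + lathe + mill: floor space 15 + 7 + 14 + 11 = 47 ≤ 53, output 7 + 17 + 9 + 4 = 37.
Best is punch, planer, grinder, and lathe with total output 38.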